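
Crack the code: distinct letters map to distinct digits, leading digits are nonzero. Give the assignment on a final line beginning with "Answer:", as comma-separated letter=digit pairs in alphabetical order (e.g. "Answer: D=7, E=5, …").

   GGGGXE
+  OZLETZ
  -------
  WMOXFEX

Step 1. [col 1: E + Z ≡ X (mod 10)] Z=2 is one option consistent with column 1 (E + Z ≡ X (mod 10), carry-in 0) — take it, so Z=2.
Step 2. [col 1: E + Z ≡ X (mod 10)] column 1 (E + Z ≡ X (mod 10), carry-in 0) doesn't pin X yet; pick X=0 and continue, so X=0.
Step 3. [W] adding two 6-digit numbers gives at most 6+1 digits, and here it does — W is that final carry and must be 1, so W=1.
Step 4. [col 1: E + Z ≡ X (mod 10)] column 1 reads E+Z+carry(0)=X with Z=2, X=0; with digits 0,1,2 already taken and all letters distinct, the only value for E is 8. So E=8.
Step 5. [col 2: X + T ≡ E (mod 10)] from column 2 (X=0, E=8, carry-in 1, digits 0,1,2,8 already taken and all letters distinct): T must equal 7 ⇒ T=7.
Step 6. [col 3: G + E ≡ F (mod 10)] column 3 (G + E ≡ F (mod 10), carry-in 0) doesn't pin F yet; pick F=4 and continue, so F=4.
Step 7. [col 3: G + E ≡ F (mod 10)] from column 3 (E=8, F=4, carry-in 0, digits 0,1,2,4,7,8 already taken and all letters distinct): G must equal 6 ⇒ G=6.
Step 8. [col 4: G + L ≡ X (mod 10)] column 4: given G=6, X=0, carry-in 1, and digits 0,1,2,4,6,7,8 already taken and all letters distinct, G+L≡X (mod 10) forces L=3. So L=3.
Step 9. [col 5: G + Z ≡ O (mod 10)] column 5: given G=6, Z=2, carry-in 1, and digits 0,1,2,3,4,6,7,8 already taken and all letters distinct, G+Z≡O (mod 10) forces O=9 ⇒ O=9.
Step 10. [col 6: G + O ≡ M (mod 10)] column 6: given G=6, O=9, carry-in 0, and digits 0,1,2,3,4,6,7,8,9 already taken and all letters distinct, G+O≡M (mod 10) forces M=5 ⇒ M=5.

Answer: E=8, F=4, G=6, L=3, M=5, O=9, T=7, W=1, X=0, Z=2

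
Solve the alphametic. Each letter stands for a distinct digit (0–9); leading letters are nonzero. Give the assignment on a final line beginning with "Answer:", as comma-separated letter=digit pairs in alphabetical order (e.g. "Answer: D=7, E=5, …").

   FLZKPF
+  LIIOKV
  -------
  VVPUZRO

Step 1. [col 1: F + V ≡ O (mod 10)] no forcing yet in column 1 (carry-in 0); F=6 is free and consistent — try it, so F=6.
Step 2. [col 1: F + V ≡ O (mod 10)] column 1 (F + V ≡ O (mod 10), carry-in 0) doesn't pin V yet; pick V=1 and continue, so V=1.
Step 3. [col 1: F + V ≡ O (mod 10)] column 1: given F=6, V=1, carry-in 0, and digits 1,6 already taken and all letters distinct, F+V≡O (mod 10) forces O=7 ⇒ O=7.
Step 4. [col 2: P + K ≡ R (mod 10)] several values work for K in column 2 (P + K ≡ R (mod 10), carry-in 0); try K=3, so K=3.
Step 5. [col 2: P + K ≡ R (mod 10)] no forcing yet in column 2 (carry-in 0); P=2 is free and consistent — try it ⇒ P=2.
Step 6. [col 2: P + K ≡ R (mod 10)] from column 2 (P=2, K=3, carry-in 0, digits 1,2,3,6,7 already taken and all letters distinct): R must equal 5, so R=5.
Step 7. [col 3: K + O ≡ Z (mod 10)] column 3: given K=3, O=7, carry-in 0, and digits 1,2,3,5,6,7 already taken and all letters distinct, K+O≡Z (mod 10) forces Z=0, so Z=0.
Step 8. [col 4: Z + I ≡ U (mod 10)] column 4 reads Z+I+carry(1)=U with Z=0; with digits 0,1,2,3,5,6,7 already taken and all letters distinct, the only value for U is 9, so U=9.
Step 9. [col 4: Z + I ≡ U (mod 10)] column 4 reads Z+I+carry(1)=U with Z=0, U=9; with digits 0,1,2,3,5,6,7,9 already taken and all letters distinct, the only value for I is 8. So I=8.
Step 10. [col 5: L + I ≡ P (mod 10)] in column 5 we have L+I≡P with carry-in 0; given I=8, P=2 and digits 0,1,2,3,5,6,7,8,9 already taken and all letters distinct, that pins L to 4 ⇒ L=4.

Answer: F=6, I=8, K=3, L=4, O=7, P=2, R=5, U=9, V=1, Z=0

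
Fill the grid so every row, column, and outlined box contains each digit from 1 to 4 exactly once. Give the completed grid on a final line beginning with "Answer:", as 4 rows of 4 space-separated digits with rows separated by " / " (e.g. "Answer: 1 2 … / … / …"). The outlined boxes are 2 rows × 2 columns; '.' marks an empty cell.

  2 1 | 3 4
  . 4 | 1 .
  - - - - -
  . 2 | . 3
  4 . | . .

Step 1. [r2c4∈{2}] only 2 remains possible at r2c4, so r2c4=2.
Step 2. [r3c1∈{1}] r3c1's peers cover all but 1, so r3c1=1.
Step 3. [r2c1∈{3}] r2c1 is down to just 3. So r2c1=3.
Step 4. [r3c3∈{4}] only 4 remains possible at r3c3 ⇒ r3c3=4.
Step 5. [r4c2∈{3}] r4c2 is down to just 3. So r4c2=3.
Step 6. [r4c4∈{1}] only 1 remains possible at r4c4 ⇒ r4c4=1.
Step 7. [r4c3∈{2}] r4c3's peers cover all but 2. So r4c3=2.

Answer: 2 1 3 4 / 3 4 1 2 / 1 2 4 3 / 4 3 2 1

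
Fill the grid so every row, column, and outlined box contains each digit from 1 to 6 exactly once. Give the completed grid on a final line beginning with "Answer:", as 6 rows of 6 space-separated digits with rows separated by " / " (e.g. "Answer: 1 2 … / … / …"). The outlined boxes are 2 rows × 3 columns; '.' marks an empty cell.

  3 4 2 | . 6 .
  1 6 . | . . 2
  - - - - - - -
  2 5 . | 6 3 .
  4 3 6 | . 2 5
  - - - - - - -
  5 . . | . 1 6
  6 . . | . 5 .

Step 1. [r2c4∈{3,4,5}] 3 has one home in row 2: r2c4, so r2c4=3.
Step 2. [r6c2∈{1,2}] col 2 places 1 nowhere but r6c2, so r6c2=1.
Step 3. [r1c6∈{1}] nothing but 1 survives at r1c6. So r1c6=1.
Step 4. [r6c4∈{2,4}] row 6 places 2 nowhere but r6c4, so r6c4=2.
Step 5. [r5c3∈{3,4}] r5c3 is the only open cell in row 5 admitting 3. So r5c3=3.
Step 6. [r5c4∈{4}] only 4 remains possible at r5c4. So r5c4=4.
Step 7. [r2c3∈{5}] r2c3's peers cover all but 5. So r2c3=5.
Step 8. [r3c6∈{4}] only 4 remains possible at r3c6 ⇒ r3c6=4.
Step 9. [r4c4∈{1}] r4c4 has the single candidate 1. So r4c4=1.
Step 10. [r5c2∈{2}] r5c2 has the single candidate 2 ⇒ r5c2=2.
Step 11. [r6c6∈{3}] only 3 remains possible at r6c6. So r6c6=3.
Step 12. [r6c3∈{4}] r6c3 has the single candidate 4. So r6c3=4.
Step 13. [r1c4∈{5}] r1c4 has the single candidate 5, so r1c4=5.
Step 14. [r3c3∈{1}] r3c3's peers cover all but 1 ⇒ r3c3=1.
Step 15. [r2c5∈{4}] r2c5's peers cover all but 4, so r2c5=4.

Answer: 3 4 2 5 6 1 / 1 6 5 3 4 2 / 2 5 1 6 3 4 / 4 3 6 1 2 5 / 5 2 3 4 1 6 / 6 1 4 2 5 3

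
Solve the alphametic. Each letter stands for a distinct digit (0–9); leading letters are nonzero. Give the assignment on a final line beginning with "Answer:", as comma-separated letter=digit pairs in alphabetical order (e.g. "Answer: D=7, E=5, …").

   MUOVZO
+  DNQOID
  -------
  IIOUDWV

Step 1. [col 1: O + D ≡ V (mod 10)] O=5 is one option consistent with column 1 (O + D ≡ V (mod 10), carry-in 0) — take it ⇒ O=5.
Step 2. [I] I is the leading digit of a 7-digit sum of two 6-digit numbers; the final carry is exactly 1 ⇒ I=1.
Step 3. [col 1: O + D ≡ V (mod 10)] D=2 is one option consistent with column 1 (O + D ≡ V (mod 10), carry-in 0) — take it. So D=2.
Step 4. [col 1: O + D ≡ V (mod 10)] from column 1 (O=5, D=2, carry-in 0, digits 1,2,5 already taken and all letters distinct): V must equal 7 ⇒ V=7.
Step 5. [col 2: Z + I ≡ W (mod 10)] no forcing yet in column 2 (carry-in 0); W=4 is free and consistent — try it ⇒ W=4.
Step 6. [col 2: Z + I ≡ W (mod 10)] column 2: given I=1, W=4, carry-in 0, and digits 1,2,4,5,7 already taken and all letters distinct, Z+I≡W (mod 10) forces Z=3 ⇒ Z=3.
Step 7. [col 4: O + Q ≡ U (mod 10)] column 4 reads O+Q+carry(1)=U with O=5; with digits 1,2,3,4,5,7 already taken and all letters distinct, the only value for Q is 0, so Q=0.
Step 8. [col 4: O + Q ≡ U (mod 10)] column 4: given O=5, Q=0, carry-in 1, and digits 0,1,2,3,4,5,7 already taken and all letters distinct, O+Q≡U (mod 10) forces U=6. So U=6.
Step 9. [col 5: U + N ≡ O (mod 10)] column 5 reads U+N+carry(0)=O with U=6, O=5; with digits 0,1,2,3,4,5,6,7 already taken and all letters distinct, the only value for N is 9. So N=9.
Step 10. [col 6: M + D ≡ I (mod 10)] column 6 reads M+D+carry(1)=I with D=2, I=1; with digits 0,1,2,3,4,5,6,7,9 already taken and all letters distinct, the only value for M is 8. So M=8.

Answer: D=2, I=1, M=8, N=9, O=5, Q=0, U=6, V=7, W=4, Z=3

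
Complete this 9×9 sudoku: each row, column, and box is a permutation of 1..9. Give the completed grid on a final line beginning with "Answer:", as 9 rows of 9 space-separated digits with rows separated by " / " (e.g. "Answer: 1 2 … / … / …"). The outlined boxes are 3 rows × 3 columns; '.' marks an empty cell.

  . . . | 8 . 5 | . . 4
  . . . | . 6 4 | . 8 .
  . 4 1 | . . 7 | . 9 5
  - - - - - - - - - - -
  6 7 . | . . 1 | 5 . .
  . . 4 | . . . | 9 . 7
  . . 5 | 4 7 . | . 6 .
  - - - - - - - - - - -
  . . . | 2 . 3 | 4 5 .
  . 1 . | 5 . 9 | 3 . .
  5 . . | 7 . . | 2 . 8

Step 1. [r3c4∈{3}] r3c4 is down to just 3 ⇒ r3c4=3.
Step 2. [r3c1∈{2,8}] row 3 places 8 nowhere but r3c1. So r3c1=8.
Step 3. [r7c9∈{1,6,9}] col 9 places 9 nowhere but r7c9. So r7c9=9.
Step 4. [r7c1∈{7}] r7c1 has the single candidate 7. So r7c1=7.
Step 5. [r2c4∈{1,9}] 1 has one home in col 4: r2c4, so r2c4=1.
Step 6. [r1c5∈{2,9}] box 2 places 9 nowhere but r1c5 ⇒ r1c5=9.
Step 7. [r6c9∈{1,2,3}] col 9 places 1 nowhere but r6c9, so r6c9=1.
Step 8. [r5c5∈{2,3,5,8}] in row 5, 5 fits only at r5c5, so r5c5=5.
Step 9. [r4c5∈{2,3,8}] r4c5 is the only open cell in col 5 admitting 3 ⇒ r4c5=3.
Step 10. [r4c3∈{2,8,9}] across row 4, 8 lands solely at r4c3, so r4c3=8.
Step 11. [r7c3∈{6}] r7c3 has the single candidate 6 ⇒ r7c3=6.
Step 12. [r2c9∈{2,3}] 3 has one home in col 9: r2c9. So r2c9=3.
Step 13. [r1c8∈{1,2,7}] box 3 places 2 nowhere but r1c8. So r1c8=2.
Step 14. [r1c1∈{3}] only 3 remains possible at r1c1. So r1c1=3.
Step 15. [r6c2∈{2,3,9}] r6c2 is the only open cell in row 6 admitting 3, so r6c2=3.
Step 16. [r5c2∈{2}] r5c2 is down to just 2, so r5c2=2.
Step 17. [r8c5∈{4,8}] r8c5 is the only open cell in row 8 admitting 8 ⇒ r8c5=8.
Step 18. [r9c2∈{9}] r9c2's peers cover all but 9 ⇒ r9c2=9.
Step 19. [r2c3∈{2,7,9}] 9 has one home in col 3: r2c3. So r2c3=9.
Step 20. [r1c7∈{1,6,7}] r1c7 is the only open cell in row 1 admitting 1, so r1c7=1.
Step 21. [r5c6∈{6,8}] in row 5, 8 fits only at r5c6. So r5c6=8.
Step 22. [r7c5∈{1}] r7c5 is down to just 1 ⇒ r7c5=1.
Step 23. [r8c1∈{2,4}] row 8 places 4 nowhere but r8c1 ⇒ r8c1=4.
Step 24. [r3c5∈{2}] only 2 remains possible at r3c5 ⇒ r3c5=2.
Step 25. [r6c6∈{2}] nothing but 2 survives at r6c6. So r6c6=2.
Step 26. [r3c7∈{6}] only 6 remains possible at r3c7. So r3c7=6.
Step 27. [r9c3∈{3}] r9c3 is down to just 3. So r9c3=3.
Step 28. [r1c3∈{7}] r1c3 has the single candidate 7. So r1c3=7.
Step 29. [r8c8∈{7}] only 7 remains possible at r8c8. So r8c8=7.
Step 30. [r2c7∈{7}] r2c7 is down to just 7. So r2c7=7.
Step 31. [r9c5∈{4}] only 4 remains possible at r9c5, so r9c5=4.
Step 32. [r2c1∈{2}] r2c1 has the single candidate 2, so r2c1=2.
Step 33. [r4c4∈{9}] r4c4 has the single candidate 9. So r4c4=9.
Step 34. [r5c1∈{1}] r5c1 has the single candidate 1, so r5c1=1.
Step 35. [r4c9∈{2}] r4c9 is down to just 2. So r4c9=2.
Step 36. [r7c2∈{8}] nothing but 8 survives at r7c2 ⇒ r7c2=8.
Step 37. [r1c2∈{6}] r1c2 is down to just 6. So r1c2=6.
Step 38. [r5c4∈{6}] r5c4 has the single candidate 6 ⇒ r5c4=6.
Step 39. [r2c2∈{5}] r2c2's peers cover all but 5, so r2c2=5.
Step 40. [r5c8∈{3}] r5c8 is down to just 3 ⇒ r5c8=3.
Step 41. [r6c7∈{8}] r6c7's peers cover all but 8. So r6c7=8.
Step 42. [r9c8∈{1}] r9c8's peers cover all but 1 ⇒ r9c8=1.
Step 43. [r8c9∈{6}] r8c9 is down to just 6, so r8c9=6.
Step 44. [r4c8∈{4}] r4c8 has the single candidate 4 ⇒ r4c8=4.
Step 45. [r9c6∈{6}] r9c6 is down to just 6, so r9c6=6.
Step 46. [r6c1∈{9}] nothing but 9 survives at r6c1. So r6c1=9.
Step 47. [r8c3∈{2}] nothing but 2 survives at r8c3, so r8c3=2.

Answer: 3 6 7 8 9 5 1 2 4 / 2 5 9 1 6 4 7 8 3 / 8 4 1 3 2 7 6 9 5 / 6 7 8 9 3 1 5 4 2 / 1 2 4 6 5 8 9 3 7 / 9 3 5 4 7 2 8 6 1 / 7 8 6 2 1 3 4 5 9 / 4 1 2 5 8 9 3 7 6 / 5 9 3 7 4 6 2 1 8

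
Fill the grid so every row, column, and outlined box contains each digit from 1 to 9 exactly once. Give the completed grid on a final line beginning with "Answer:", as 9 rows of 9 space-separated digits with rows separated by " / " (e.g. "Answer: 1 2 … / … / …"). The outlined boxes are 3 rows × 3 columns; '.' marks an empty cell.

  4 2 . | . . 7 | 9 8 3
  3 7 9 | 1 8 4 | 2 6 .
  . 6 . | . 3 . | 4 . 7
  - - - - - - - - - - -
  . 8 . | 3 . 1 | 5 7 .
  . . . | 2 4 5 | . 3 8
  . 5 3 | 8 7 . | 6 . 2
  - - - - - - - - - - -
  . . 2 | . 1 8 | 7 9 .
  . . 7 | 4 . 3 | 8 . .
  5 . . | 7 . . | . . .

Step 1. [r9c6∈{2,6,9}] across col 6, 6 lands solely at r9c6 ⇒ r9c6=6.
Step 2. [r3c8∈{1,5}] r3c8 is the only open cell in box 3 admitting 1 ⇒ r3c8=1.
Step 3. [r6c1∈{1,9}] 1 has one home in row 6: r6c1 ⇒ r6c1=1.
Step 4. [r7c1∈{6}] only 6 remains possible at r7c1. So r7c1=6.
Step 5. [r8c1∈{9}] r8c1 is down to just 9. So r8c1=9.
Step 6. [r8c8∈{2,5}] r8c8 is the only open cell in col 8 admitting 5. So r8c8=5.
Step 7. [r7c9∈{4}] r7c9 has the single candidate 4. So r7c9=4.
Step 8. [r1c5∈{5,6}] 5 has one home in col 5: r1c5, so r1c5=5.
Step 9. [r9c9∈{1}] r9c9 is down to just 1. So r9c9=1.
Step 10. [r6c6∈{9}] r6c6's peers cover all but 9. So r6c6=9.
Step 11. [r4c3∈{4,6}] row 4 places 4 nowhere but r4c3 ⇒ r4c3=4.
Step 12. [r8c5∈{2}] nothing but 2 survives at r8c5. So r8c5=2.
Step 13. [r7c2∈{3}] only 3 remains possible at r7c2 ⇒ r7c2=3.
Step 14. [r3c3∈{5,8}] across row 3, 5 lands solely at r3c3 ⇒ r3c3=5.
Step 15. [r6c8∈{4}] nothing but 4 survives at r6c8. So r6c8=4.
Step 16. [r1c4∈{6}] nothing but 6 survives at r1c4. So r1c4=6.
Step 17. [r3c1∈{8}] only 8 remains possible at r3c1, so r3c1=8.
Step 18. [r4c1∈{2}] r4c1 is down to just 2, so r4c1=2.
Step 19. [r4c9∈{9}] only 9 remains possible at r4c9, so r4c9=9.
Step 20. [r3c6∈{2}] r3c6 is down to just 2, so r3c6=2.
Step 21. [r9c3∈{8}] only 8 remains possible at r9c3 ⇒ r9c3=8.
Step 22. [r5c3∈{6}] only 6 remains possible at r5c3. So r5c3=6.
Step 23. [r1c3∈{1}] only 1 remains possible at r1c3, so r1c3=1.
Step 24. [r9c8∈{2}] r9c8's peers cover all but 2 ⇒ r9c8=2.
Step 25. [r5c2∈{9}] nothing but 9 survives at r5c2 ⇒ r5c2=9.
Step 26. [r2c9∈{5}] only 5 remains possible at r2c9, so r2c9=5.
Step 27. [r9c2∈{4}] r9c2 has the single candidate 4, so r9c2=4.
Step 28. [r5c1∈{7}] r5c1 is down to just 7 ⇒ r5c1=7.
Step 29. [r4c5∈{6}] r4c5's peers cover all but 6, so r4c5=6.
Step 30. [r5c7∈{1}] r5c7 has the single candidate 1, so r5c7=1.
Step 31. [r3c4∈{9}] r3c4 has the single candidate 9. So r3c4=9.
Step 32. [r8c2∈{1}] r8c2's peers cover all but 1, so r8c2=1.
Step 33. [r9c5∈{9}] r9c5's peers cover all but 9 ⇒ r9c5=9.
Step 34. [r7c4∈{5}] nothing but 5 survives at r7c4. So r7c4=5.
Step 35. [r9c7∈{3}] r9c7's peers cover all but 3 ⇒ r9c7=3.
Step 36. [r8c9∈{6}] r8c9's peers cover all but 6. So r8c9=6.

Answer: 4 2 1 6 5 7 9 8 3 / 3 7 9 1 8 4 2 6 5 / 8 6 5 9 3 2 4 1 7 / 2 8 4 3 6 1 5 7 9 / 7 9 6 2 4 5 1 3 8 / 1 5 3 8 7 9 6 4 2 / 6 3 2 5 1 8 7 9 4 / 9 1 7 4 2 3 8 5 6 / 5 4 8 7 9 6 3 2 1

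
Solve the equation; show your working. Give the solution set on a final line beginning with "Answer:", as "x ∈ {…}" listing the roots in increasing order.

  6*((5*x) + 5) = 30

Step 1. [6*((5*x) + 5) = 30] divide by the outer 6. So div: (5*x) + 5 = 5.
Step 2. [(5*x) + 5 = 5] +5 is outermost — subtract 5 both sides, so sub: 5*x = 0.
Step 3. [5*x = 0] 5·(inner) — divide through by 5, so div: x = 0.

Answer: x ∈ {0}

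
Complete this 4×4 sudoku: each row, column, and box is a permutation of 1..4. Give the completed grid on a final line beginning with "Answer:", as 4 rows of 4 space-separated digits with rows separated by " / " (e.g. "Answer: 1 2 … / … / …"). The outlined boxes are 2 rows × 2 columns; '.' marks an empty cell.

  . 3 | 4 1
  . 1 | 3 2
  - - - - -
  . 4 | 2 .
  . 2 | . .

Step 1. [r3c4∈{3}] only 3 remains possible at r3c4. So r3c4=3.
Step 2. [r4c3∈{1}] nothing but 1 survives at r4c3 ⇒ r4c3=1.
Step 3. [r4c4∈{4}] nothing but 4 survives at r4c4. So r4c4=4.
Step 4. [r1c1∈{2}] nothing but 2 survives at r1c1, so r1c1=2.
Step 5. [r4c1∈{3}] r4c1's peers cover all but 3. So r4c1=3.
Step 6. [r2c1∈{4}] only 4 remains possible at r2c1 ⇒ r2c1=4.
Step 7. [r3c1∈{1}] r3c1 has the single candidate 1. So r3c1=1.

Answer: 2 3 4 1 / 4 1 3 2 / 1 4 2 3 / 3 2 1 4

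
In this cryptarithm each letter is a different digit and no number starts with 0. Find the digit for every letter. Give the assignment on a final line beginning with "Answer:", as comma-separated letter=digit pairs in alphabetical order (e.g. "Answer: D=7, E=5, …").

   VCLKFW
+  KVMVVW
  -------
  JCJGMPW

Step 1. [col 1: W + W ≡ W (mod 10)] from column 1 (nothing yet, carry-in 0, all letters distinct, none taken yet): W must equal 0 ⇒ W=0.
Step 2. [col 2: F + V ≡ P (mod 10)] several values work for P in column 2 (F + V ≡ P (mod 10), carry-in 0); try P=9 ⇒ P=9.
Step 3. [col 2: F + V ≡ P (mod 10)] F=3 is one option consistent with column 2 (F + V ≡ P (mod 10), carry-in 0) — take it, so F=3.
Step 4. [J] adding two 6-digit numbers gives at most 6+1 digits, and here it does — J is that final carry and must be 1 ⇒ J=1.
Step 5. [col 2: F + V ≡ P (mod 10)] from column 2 (F=3, P=9, carry-in 0, digits 0,1,3,9 already taken and all letters distinct): V must equal 6 ⇒ V=6.
Step 6. [col 3: K + V ≡ M (mod 10)] M=4 is one option consistent with column 3 (K + V ≡ M (mod 10), carry-in 0) — take it, so M=4.
Step 7. [col 3: K + V ≡ M (mod 10)] from column 3 (V=6, M=4, carry-in 0, digits 0,1,3,4,6,9 already taken and all letters distinct): K must equal 8, so K=8.
Step 8. [col 4: L + M ≡ G (mod 10)] G=7 is one option consistent with column 4 (L + M ≡ G (mod 10), carry-in 1) — take it, so G=7.
Step 9. [col 4: L + M ≡ G (mod 10)] column 4 reads L+M+carry(1)=G with M=4, G=7; with digits 0,1,3,4,6,7,8,9 already taken and all letters distinct, the only value for L is 2, so L=2.
Step 10. [col 5: C + V ≡ J (mod 10)] from column 5 (V=6, J=1, carry-in 0, digits 0,1,2,3,4,6,7,8,9 already taken and all letters distinct): C must equal 5. So C=5.

Answer: C=5, F=3, G=7, J=1, K=8, L=2, M=4, P=9, V=6, W=0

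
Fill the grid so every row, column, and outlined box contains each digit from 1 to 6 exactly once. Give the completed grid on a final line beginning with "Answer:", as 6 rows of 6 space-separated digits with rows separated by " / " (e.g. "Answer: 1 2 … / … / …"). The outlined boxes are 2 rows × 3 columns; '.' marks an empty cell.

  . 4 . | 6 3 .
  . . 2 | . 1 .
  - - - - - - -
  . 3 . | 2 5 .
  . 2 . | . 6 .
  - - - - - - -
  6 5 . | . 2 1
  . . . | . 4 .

Step 1. [r3c6∈{4}] r3c6 is down to just 4 ⇒ r3c6=4.
Step 2. [r3c1∈{1}] r3c1's peers cover all but 1 ⇒ r3c1=1.
Step 3. [r2c6∈{5}] r2c6 has the single candidate 5, so r2c6=5.
Step 4. [r5c4∈{3}] r5c4 has the single candidate 3. So r5c4=3.
Step 5. [r1c1∈{5}] only 5 remains possible at r1c1, so r1c1=5.
Step 6. [r6c3∈{1,3}] 3 has one home in col 3: r6c3. So r6c3=3.
Step 7. [r4c3∈{4,5}] in row 4, 5 fits only at r4c3, so r4c3=5.
Step 8. [r6c4∈{5}] r6c4 is down to just 5. So r6c4=5.
Step 9. [r6c1∈{2}] only 2 remains possible at r6c1 ⇒ r6c1=2.
Step 10. [r5c3∈{4}] only 4 remains possible at r5c3, so r5c3=4.
Step 11. [r2c1∈{3}] r2c1's peers cover all but 3. So r2c1=3.
Step 12. [r6c2∈{1}] nothing but 1 survives at r6c2 ⇒ r6c2=1.
Step 13. [r1c6∈{2}] nothing but 2 survives at r1c6. So r1c6=2.
Step 14. [r3c3∈{6}] only 6 remains possible at r3c3. So r3c3=6.
Step 15. [r4c6∈{3}] only 3 remains possible at r4c6. So r4c6=3.
Step 16. [r1c3∈{1}] only 1 remains possible at r1c3. So r1c3=1.
Step 17. [r4c4∈{1}] nothing but 1 survives at r4c4 ⇒ r4c4=1.
Step 18. [r6c6∈{6}] nothing but 6 survives at r6c6 ⇒ r6c6=6.
Step 19. [r2c4∈{4}] only 4 remains possible at r2c4, so r2c4=4.
Step 20. [r2c2∈{6}] nothing but 6 survives at r2c2 ⇒ r2c2=6.
Step 21. [r4c1∈{4}] nothing but 4 survives at r4c1, so r4c1=4.

Answer: 5 4 1 6 3 2 / 3 6 2 4 1 5 / 1 3 6 2 5 4 / 4 2 5 1 6 3 / 6 5 4 3 2 1 / 2 1 3 5 4 6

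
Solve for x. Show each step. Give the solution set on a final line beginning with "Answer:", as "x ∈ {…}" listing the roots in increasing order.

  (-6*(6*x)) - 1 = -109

Step 1. [(-6*(6*x)) - 1 = -109] the outer -1 inverts by adding 1 ⇒ sub: -6*(6*x) = -108.
Step 2. [-6*(6*x) = -108] leading coefficient -6: divide by -6 ⇒ div: 6*x = 18.
Step 3. [6*x = 18] 6 out front; divide by 6 ⇒ div: x = 3.

Answer: x ∈ {3}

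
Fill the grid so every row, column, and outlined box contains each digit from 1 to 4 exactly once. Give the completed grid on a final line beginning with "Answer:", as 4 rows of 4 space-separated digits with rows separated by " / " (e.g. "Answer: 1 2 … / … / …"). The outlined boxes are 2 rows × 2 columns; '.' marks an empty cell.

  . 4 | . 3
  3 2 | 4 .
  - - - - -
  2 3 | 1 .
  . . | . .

Step 1. [r4c1∈{1,4}] in col 1, 4 fits only at r4c1, so r4c1=4.
Step 2. [r4c3∈{2,3}] r4c3 is the only open cell in row 4 admitting 3, so r4c3=3.
Step 3. [r1c3∈{2}] only 2 remains possible at r1c3 ⇒ r1c3=2.
Step 4. [r1c1∈{1}] nothing but 1 survives at r1c1. So r1c1=1.
Step 5. [r2c4∈{1}] only 1 remains possible at r2c4 ⇒ r2c4=1.
Step 6. [r4c2∈{1}] nothing but 1 survives at r4c2, so r4c2=1.
Step 7. [r3c4∈{4}] nothing but 4 survives at r3c4 ⇒ r3c4=4.
Step 8. [r4c4∈{2}] r4c4 is down to just 2, so r4c4=2.

Answer: 1 4 2 3 / 3 2 4 1 / 2 3 1 4 / 4 1 3 2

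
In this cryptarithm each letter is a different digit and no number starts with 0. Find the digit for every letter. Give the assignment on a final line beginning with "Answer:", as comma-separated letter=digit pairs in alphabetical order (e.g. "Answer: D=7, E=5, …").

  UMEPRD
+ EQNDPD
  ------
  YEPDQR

Step 1. [col 1: D + D ≡ R (mod 10)] several values work for D in column 1 (D + D ≡ R (mod 10), carry-in 0); try D=8 ⇒ D=8.
Step 2. [col 1: D + D ≡ R (mod 10)] column 1 reads D+D+carry(0)=R with D=8; with digits 8 already taken and all letters distinct, the only value for R is 6. So R=6.
Step 3. [col 2: R + P ≡ Q (mod 10)] no forcing yet in column 2 (carry-in 1); Q=7 is free and consistent — try it, so Q=7.
Step 4. [col 2: R + P ≡ Q (mod 10)] in column 2 we have R+P≡Q with carry-in 1; given R=6, Q=7 and digits 6,7,8 already taken and all letters distinct, that pins P to 0. So P=0.
Step 5. [col 4: E + N ≡ P (mod 10)] several values work for E in column 4 (E + N ≡ P (mod 10), carry-in 0); try E=1, so E=1.
Step 6. [col 4: E + N ≡ P (mod 10)] column 4 reads E+N+carry(0)=P with E=1, P=0; with digits 0,1,6,7,8 already taken and all letters distinct, the only value for N is 9, so N=9.
Step 7. [col 5: M + Q ≡ E (mod 10)] column 5: given Q=7, E=1, carry-in 1, and digits 0,1,6,7,8,9 already taken and all letters distinct, M+Q≡E (mod 10) forces M=3 ⇒ M=3.
Step 8. [col 6: U + E ≡ Y (mod 10)] from column 6 (E=1, carry-in 1, digits 0,1,3,6,7,8,9 already taken and all letters distinct): U must equal 2 ⇒ U=2.
Step 9. [col 6: U + E ≡ Y (mod 10)] from column 6 (U=2, E=1, carry-in 1, digits 0,1,2,3,6,7,8,9 already taken and all letters distinct): Y must equal 4, so Y=4.

Answer: D=8, E=1, M=3, N=9, P=0, Q=7, R=6, U=2, Y=4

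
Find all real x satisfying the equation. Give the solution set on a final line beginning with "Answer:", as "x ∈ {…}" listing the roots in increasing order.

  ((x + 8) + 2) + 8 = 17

Step 1. [((x + 8) + 2) + 8 = 17] peel the +8: subtract 8 from each side ⇒ sub: (x + 8) + 2 = 9.
Step 2. [(x + 8) + 2 = 9] +2 is outermost — subtract 2 both sides, so sub: x + 8 = 7.
Step 3. [x + 8 = 7] subtract 8: x sits inside (… + 8). So sub: x = -1.

Answer: x ∈ {-1}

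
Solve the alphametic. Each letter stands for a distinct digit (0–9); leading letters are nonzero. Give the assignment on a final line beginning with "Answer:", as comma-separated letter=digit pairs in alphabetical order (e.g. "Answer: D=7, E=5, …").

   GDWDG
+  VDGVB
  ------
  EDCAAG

Step 1. [col 1: G + B ≡ G (mod 10)] column 1: given nothing yet, carry-in 0, and all letters distinct, none taken yet, G+B≡G (mod 10) forces B=0. So B=0.
Step 2. [col 1: G + B ≡ G (mod 10)] G=6 is one option consistent with column 1 (G + B ≡ G (mod 10), carry-in 0) — take it. So G=6.
Step 3. [E] the sum has 6 digits but both addends have 5; that extra leading digit E is the final carry, namely 1. So E=1.
Step 4. [col 2: D + V ≡ A (mod 10)] A=2 is one option consistent with column 2 (D + V ≡ A (mod 10), carry-in 0) — take it, so A=2.
Step 5. [col 2: D + V ≡ A (mod 10)] D=4 is one option consistent with column 2 (D + V ≡ A (mod 10), carry-in 0) — take it, so D=4.
Step 6. [col 2: D + V ≡ A (mod 10)] from column 2 (D=4, A=2, carry-in 0, digits 0,1,2,4,6 already taken and all letters distinct): V must equal 8 ⇒ V=8.
Step 7. [col 3: W + G ≡ A (mod 10)] from column 3 (G=6, A=2, carry-in 1, digits 0,1,2,4,6,8 already taken and all letters distinct): W must equal 5 ⇒ W=5.
Step 8. [col 4: D + D ≡ C (mod 10)] in column 4 we have D+D≡C with carry-in 1; given D=4 and digits 0,1,2,4,5,6,8 already taken and all letters distinct, that pins C to 9, so C=9.

Answer: A=2, B=0, C=9, D=4, E=1, G=6, V=8, W=5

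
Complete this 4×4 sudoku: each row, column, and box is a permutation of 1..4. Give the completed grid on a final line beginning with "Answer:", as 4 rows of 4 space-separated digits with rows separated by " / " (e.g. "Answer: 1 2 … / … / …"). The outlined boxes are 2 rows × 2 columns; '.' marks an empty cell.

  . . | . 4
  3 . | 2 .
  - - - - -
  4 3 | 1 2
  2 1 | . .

Step 1. [r4c4∈{3}] only 3 remains possible at r4c4 ⇒ r4c4=3.
Step 2. [r1c1∈{1}] r1c1 has the single candidate 1 ⇒ r1c1=1.
Step 3. [r1c3∈{3}] r1c3's peers cover all but 3 ⇒ r1c3=3.
Step 4. [r4c3∈{4}] nothing but 4 survives at r4c3 ⇒ r4c3=4.
Step 5. [r2c2∈{4}] r2c2 is down to just 4, so r2c2=4.
Step 6. [r1c2∈{2}] r1c2 has the single candidate 2 ⇒ r1c2=2.
Step 7. [r2c4∈{1}] r2c4's peers cover all but 1 ⇒ r2c4=1.

Answer: 1 2 3 4 / 3 4 2 1 / 4 3 1 2 / 2 1 4 3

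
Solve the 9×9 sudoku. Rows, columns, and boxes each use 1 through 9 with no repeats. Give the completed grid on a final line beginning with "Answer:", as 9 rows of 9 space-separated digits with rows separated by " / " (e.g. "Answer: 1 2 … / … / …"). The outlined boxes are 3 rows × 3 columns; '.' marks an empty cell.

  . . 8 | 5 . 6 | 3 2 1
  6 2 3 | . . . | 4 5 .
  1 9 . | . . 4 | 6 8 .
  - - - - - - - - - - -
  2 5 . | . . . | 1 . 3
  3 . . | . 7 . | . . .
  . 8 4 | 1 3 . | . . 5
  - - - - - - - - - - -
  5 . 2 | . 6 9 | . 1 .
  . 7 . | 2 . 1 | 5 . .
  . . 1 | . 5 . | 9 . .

Step 1. [r6c8∈{6,7,9}] row 6 places 6 nowhere but r6c8. So r6c8=6.
Step 2. [r9c6∈{3,7,8}] r9c6 is the only open cell in col 6 admitting 3, so r9c6=3.
Step 3. [r4c6∈{8}] nothing but 8 survives at r4c6. So r4c6=8.
Step 4. [r9c9∈{2,4,6,7,8}] across row 9, 2 lands solely at r9c9 ⇒ r9c9=2.
Step 5. [r6c1∈{7,9}] r6c1 is the only open cell in row 6 admitting 9 ⇒ r6c1=9.
Step 6. [r2c9∈{7,9}] r2c9 is the only open cell in box 3 admitting 9, so r2c9=9.
Step 7. [r5c3∈{6}] nothing but 6 survives at r5c3 ⇒ r5c3=6.
Step 8. [r6c7∈{2,7}] 7 has one home in row 6: r6c7. So r6c7=7.
Step 9. [r7c7∈{8}] r7c7 is down to just 8, so r7c7=8.
Step 10. [r1c2∈{4}] r1c2 is down to just 4, so r1c2=4.
Step 11. [r9c8∈{4,7}] in col 8, 7 fits only at r9c8. So r9c8=7.
Step 12. [r7c9∈{4}] nothing but 4 survives at r7c9, so r7c9=4.
Step 13. [r3c9∈{7}] r3c9's peers cover all but 7, so r3c9=7.
Step 14. [r4c4∈{4,6,9}] 6 has one home in row 4: r4c4. So r4c4=6.
Step 15. [r5c4∈{4,9}] r5c4 is the only open cell in col 4 admitting 9. So r5c4=9.
Step 16. [r9c4∈{4,8}] across col 4, 4 lands solely at r9c4 ⇒ r9c4=4.
Step 17. [r2c4∈{7,8}] across col 4, 8 lands solely at r2c4, so r2c4=8.
Step 18. [r5c6∈{2,5}] row 5 places 5 nowhere but r5c6 ⇒ r5c6=5.
Step 19. [r8c5∈{8}] nothing but 8 survives at r8c5 ⇒ r8c5=8.
Step 20. [r4c5∈{4}] only 4 remains possible at r4c5. So r4c5=4.
Step 21. [r7c2∈{3}] only 3 remains possible at r7c2. So r7c2=3.
Step 22. [r7c4∈{7}] r7c4 has the single candidate 7. So r7c4=7.
Step 23. [r8c9∈{6}] r8c9 has the single candidate 6, so r8c9=6.
Step 24. [r3c5∈{2}] r3c5 has the single candidate 2 ⇒ r3c5=2.
Step 25. [r5c2∈{1}] r5c2's peers cover all but 1 ⇒ r5c2=1.
Step 26. [r5c7∈{2}] r5c7 is down to just 2, so r5c7=2.
Step 27. [r3c4∈{3}] nothing but 3 survives at r3c4, so r3c4=3.
Step 28. [r8c8∈{3}] only 3 remains possible at r8c8. So r8c8=3.
Step 29. [r6c6∈{2}] only 2 remains possible at r6c6, so r6c6=2.
Step 30. [r5c9∈{8}] r5c9 has the single candidate 8. So r5c9=8.
Step 31. [r1c1∈{7}] r1c1 is down to just 7, so r1c1=7.
Step 32. [r5c8∈{4}] r5c8 has the single candidate 4. So r5c8=4.
Step 33. [r9c1∈{8}] r9c1's peers cover all but 8. So r9c1=8.
Step 34. [r9c2∈{6}] r9c2 is down to just 6 ⇒ r9c2=6.
Step 35. [r4c8∈{9}] r4c8 has the single candidate 9, so r4c8=9.
Step 36. [r2c5∈{1}] r2c5 has the single candidate 1 ⇒ r2c5=1.
Step 37. [r3c3∈{5}] r3c3 is down to just 5, so r3c3=5.
Step 38. [r2c6∈{7}] r2c6 is down to just 7, so r2c6=7.
Step 39. [r8c3∈{9}] only 9 remains possible at r8c3. So r8c3=9.
Step 40. [r4c3∈{7}] only 7 remains possible at r4c3, so r4c3=7.
Step 41. [r8c1∈{4}] nothing but 4 survives at r8c1, so r8c1=4.
Step 42. [r1c5∈{9}] r1c5's peers cover all but 9 ⇒ r1c5=9.

Answer: 7 4 8 5 9 6 3 2 1 / 6 2 3 8 1 7 4 5 9 / 1 9 5 3 2 4 6 8 7 / 2 5 7 6 4 8 1 9 3 / 3 1 6 9 7 5 2 4 8 / 9 8 4 1 3 2 7 6 5 / 5 3 2 7 6 9 8 1 4 / 4 7 9 2 8 1 5 3 6 / 8 6 1 4 5 3 9 7 2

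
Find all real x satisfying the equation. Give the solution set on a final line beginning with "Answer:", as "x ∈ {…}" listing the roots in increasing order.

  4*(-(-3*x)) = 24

Step 1. [4*(-(-3*x)) = 24] divide by the outer 4. So div: -(-3*x) = 6.
Step 2. [-(-3*x) = 6] LHS negated; negate both sides. So neg: -3*x = -6.
Step 3. [-3*x = -6] -3·(inner) — divide through by -3. So div: x = 2.

Answer: x ∈ {2}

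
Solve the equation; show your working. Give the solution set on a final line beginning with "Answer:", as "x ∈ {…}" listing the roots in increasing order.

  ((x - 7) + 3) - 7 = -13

Step 1. [((x - 7) + 3) - 7 = -13] add 7: x sits inside (… - 7) ⇒ sub: (x - 7) + 3 = -6.
Step 2. [(x - 7) + 3 = -6] peel the +3: subtract 3 from each side, so sub: x - 7 = -9.
Step 3. [x - 7 = -9] -7 is outermost — add 7 both sides ⇒ sub: x = -2.

Answer: x ∈ {-2}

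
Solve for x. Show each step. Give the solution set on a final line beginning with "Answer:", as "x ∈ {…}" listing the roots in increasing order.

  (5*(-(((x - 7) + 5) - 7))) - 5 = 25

Step 1. [(5*(-(((x - 7) + 5) - 7))) - 5 = 25] 5 | LHS and 5 | 25: pull 5 out, so factor: (-(((x - 7) + 5) - 7)) - 1 = 5.
Step 2. [(-(((x - 7) + 5) - 7)) - 1 = 5] add 1: x sits inside (… - 1). So sub: -(((x - 7) + 5) - 7) = 6.
Step 3. [-(((x - 7) + 5) - 7) = 6] leading − — multiply by −1. So neg: ((x - 7) + 5) - 7 = -6.
Step 4. [((x - 7) + 5) - 7 = -6] -7 is outermost — add 7 both sides, so sub: (x - 7) + 5 = 1.
Step 5. [(x - 7) + 5 = 1] peel the +5: subtract 5 from each side. So sub: x - 7 = -4.
Step 6. [x - 7 = -4] -7 is outermost — add 7 both sides ⇒ sub: x = 3.

Answer: x ∈ {3}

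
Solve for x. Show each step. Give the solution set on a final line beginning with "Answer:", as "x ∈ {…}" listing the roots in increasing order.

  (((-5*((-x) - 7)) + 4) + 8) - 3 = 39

Step 1. [(((-5*((-x) - 7)) + 4) + 8) - 3 = 39] 3 comes off first (add 3) ⇒ sub: ((-5*((-x) - 7)) + 4) + 8 = 42.
Step 2. [((-5*((-x) - 7)) + 4) + 8 = 42] +8 is outermost — subtract 8 both sides. So sub: (-5*((-x) - 7)) + 4 = 34.
Step 3. [(-5*((-x) - 7)) + 4 = 34] 4 comes off first (subtract 4) ⇒ sub: -5*((-x) - 7) = 30.
Step 4. [-5*((-x) - 7) = 30] divide by the outer -5. So div: (-x) - 7 = -6.
Step 5. [(-x) - 7 = -6] 7 comes off first (add 7), so sub: -x = 1.
Step 6. [-x = 1] flip signs both sides. So neg: x = -1.

Answer: x ∈ {-1}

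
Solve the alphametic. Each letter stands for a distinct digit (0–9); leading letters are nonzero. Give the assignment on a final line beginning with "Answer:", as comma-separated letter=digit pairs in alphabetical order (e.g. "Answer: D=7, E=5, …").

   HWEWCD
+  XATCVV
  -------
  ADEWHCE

Step 1. [A] the sum has 7 digits but both addends have 6; that extra leading digit A is the final carry, namely 1. So A=1.
Step 2. [col 1: D + V ≡ E (mod 10)] column 1 (D + V ≡ E (mod 10), carry-in 0) doesn't pin D yet; pick D=3 and continue ⇒ D=3.
Step 3. [col 1: D + V ≡ E (mod 10)] no forcing yet in column 1 (carry-in 0); V=9 is free and consistent — try it. So V=9.
Step 4. [col 1: D + V ≡ E (mod 10)] column 1: given D=3, V=9, carry-in 0, and digits 1,3,9 already taken and all letters distinct, D+V≡E (mod 10) forces E=2. So E=2.
Step 5. [col 2: C + V ≡ C (mod 10)] C=5 is one option consistent with column 2 (C + V ≡ C (mod 10), carry-in 1) — take it. So C=5.
Step 6. [col 3: W + C ≡ H (mod 10)] column 3 (W + C ≡ H (mod 10), carry-in 1) doesn't pin W yet; pick W=0 and continue ⇒ W=0.
Step 7. [col 3: W + C ≡ H (mod 10)] in column 3 we have W+C≡H with carry-in 1; given W=0, C=5 and digits 0,1,2,3,5,9 already taken and all letters distinct, that pins H to 6, so H=6.
Step 8. [col 4: E + T ≡ W (mod 10)] column 4: given E=2, W=0, carry-in 0, and digits 0,1,2,3,5,6,9 already taken and all letters distinct, E+T≡W (mod 10) forces T=8. So T=8.
Step 9. [col 6: H + X ≡ D (mod 10)] from column 6 (H=6, D=3, carry-in 0, digits 0,1,2,3,5,6,8,9 already taken and all letters distinct): X must equal 7, so X=7.

Answer: A=1, C=5, D=3, E=2, H=6, T=8, V=9, W=0, X=7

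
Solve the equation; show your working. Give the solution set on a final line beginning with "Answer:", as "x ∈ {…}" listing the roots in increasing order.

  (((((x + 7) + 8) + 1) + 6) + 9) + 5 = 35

Step 1. [(((((x + 7) + 8) + 1) + 6) + 9) + 5 = 35] 5 comes off first (subtract 5) ⇒ sub: ((((x + 7) + 8) + 1) + 6) + 9 = 30.
Step 2. [((((x + 7) + 8) + 1) + 6) + 9 = 30] peel the +9: subtract 9 from each side. So sub: (((x + 7) + 8) + 1) + 6 = 21.
Step 3. [(((x + 7) + 8) + 1) + 6 = 21] 6 comes off first (subtract 6). So sub: ((x + 7) + 8) + 1 = 15.
Step 4. [((x + 7) + 8) + 1 = 15] peel the +1: subtract 1 from each side, so sub: (x + 7) + 8 = 14.
Step 5. [(x + 7) + 8 = 14] the outer +8 inverts by subtracting 8 ⇒ sub: x + 7 = 6.
Step 6. [x + 7 = 6] peel the +7: subtract 7 from each side ⇒ sub: x = -1.

Answer: x ∈ {-1}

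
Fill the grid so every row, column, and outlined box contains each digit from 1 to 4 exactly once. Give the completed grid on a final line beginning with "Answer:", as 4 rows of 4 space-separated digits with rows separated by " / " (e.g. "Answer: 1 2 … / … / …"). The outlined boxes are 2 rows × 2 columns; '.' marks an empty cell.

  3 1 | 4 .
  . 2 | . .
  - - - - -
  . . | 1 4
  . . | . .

Step 1. [r4c3∈{2,3}] col 3 places 2 nowhere but r4c3 ⇒ r4c3=2.
Step 2. [r4c4∈{3}] nothing but 3 survives at r4c4, so r4c4=3.
Step 3. [r4c2∈{4}] r4c2's peers cover all but 4. So r4c2=4.
Step 4. [r2c1∈{4}] r2c1's peers cover all but 4, so r2c1=4.
Step 5. [r4c1∈{1}] r4c1 is down to just 1, so r4c1=1.
Step 6. [r3c1∈{2}] nothing but 2 survives at r3c1, so r3c1=2.
Step 7. [r2c4∈{1}] r2c4 has the single candidate 1, so r2c4=1.
Step 8. [r2c3∈{3}] r2c3 has the single candidate 3, so r2c3=3.
Step 9. [r3c2∈{3}] nothing but 3 survives at r3c2, so r3c2=3.
Step 10. [r1c4∈{2}] nothing but 2 survives at r1c4. So r1c4=2.

Answer: 3 1 4 2 / 4 2 3 1 / 2 3 1 4 / 1 4 2 3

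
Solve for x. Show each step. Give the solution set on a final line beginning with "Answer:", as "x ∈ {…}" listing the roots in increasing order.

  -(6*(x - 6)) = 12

Step 1. [-(6*(x - 6)) = 12] LHS negated; negate both sides. So neg: 6*(x - 6) = -12.
Step 2. [6*(x - 6) = -12] LHS = 6·(…); ÷6 both sides. So div: x - 6 = -2.
Step 3. [x - 6 = -2] the outer -6 inverts by adding 6. So sub: x = 4.

Answer: x ∈ {4}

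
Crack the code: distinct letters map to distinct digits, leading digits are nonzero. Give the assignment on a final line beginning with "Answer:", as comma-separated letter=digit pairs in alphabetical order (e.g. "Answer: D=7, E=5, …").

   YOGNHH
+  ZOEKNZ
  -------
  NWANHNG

Step 1. [col 1: H + Z ≡ G (mod 10)] no forcing yet in column 1 (carry-in 0); H=9 is free and consistent — try it, so H=9.
Step 2. [col 1: H + Z ≡ G (mod 10)] column 1 (H + Z ≡ G (mod 10), carry-in 0) doesn't pin Z yet; pick Z=4 and continue, so Z=4.
Step 3. [N] the sum has 7 digits but both addends have 6; that extra leading digit N is the final carry, namely 1, so N=1.
Step 4. [col 1: H + Z ≡ G (mod 10)] in column 1 we have H+Z≡G with carry-in 0; given H=9, Z=4 and digits 1,4,9 already taken and all letters distinct, that pins G to 3. So G=3.
Step 5. [col 3: N + K ≡ H (mod 10)] column 3: given N=1, H=9, carry-in 1, and digits 1,3,4,9 already taken and all letters distinct, N+K≡H (mod 10) forces K=7. So K=7.
Step 6. [col 4: G + E ≡ N (mod 10)] column 4: given G=3, N=1, carry-in 0, and digits 1,3,4,7,9 already taken and all letters distinct, G+E≡N (mod 10) forces E=8. So E=8.
Step 7. [col 5: O + O ≡ A (mod 10)] column 5 reads O+O+carry(1)=A with nothing yet; with digits 1,3,4,7,8,9 already taken and all letters distinct, the only value for O is 2, so O=2.
Step 8. [col 5: O + O ≡ A (mod 10)] column 5: given O=2, carry-in 1, and digits 1,2,3,4,7,8,9 already taken and all letters distinct, O+O≡A (mod 10) forces A=5 ⇒ A=5.
Step 9. [col 6: Y + Z ≡ W (mod 10)] column 6 reads Y+Z+carry(0)=W with Z=4; with digits 1,2,3,4,5,7,8,9 already taken and all letters distinct, the only value for Y is 6 ⇒ Y=6.
Step 10. [col 6: Y + Z ≡ W (mod 10)] in column 6 we have Y+Z≡W with carry-in 0; given Y=6, Z=4 and digits 1,2,3,4,5,6,7,8,9 already taken and all letters distinct, that pins W to 0. So W=0.

Answer: A=5, E=8, G=3, H=9, K=7, N=1, O=2, W=0, Y=6, Z=4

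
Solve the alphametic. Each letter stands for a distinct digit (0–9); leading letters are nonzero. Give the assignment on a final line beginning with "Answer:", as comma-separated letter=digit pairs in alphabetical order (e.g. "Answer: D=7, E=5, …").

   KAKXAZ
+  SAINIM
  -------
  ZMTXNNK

Step 1. [col 1: Z + M ≡ K (mod 10)] column 1 (Z + M ≡ K (mod 10), carry-in 0) doesn't pin M yet; pick M=3 and continue. So M=3.
Step 2. [col 1: Z + M ≡ K (mod 10)] several values work for K in column 1 (Z + M ≡ K (mod 10), carry-in 0); try K=4, so K=4.
Step 3. [col 1: Z + M ≡ K (mod 10)] column 1 reads Z+M+carry(0)=K with M=3, K=4; with digits 3,4 already taken and all letters distinct, the only value for Z is 1, so Z=1.
Step 4. [col 2: A + I ≡ N (mod 10)] column 2 (A + I ≡ N (mod 10), carry-in 0) doesn't pin N yet; pick N=8 and continue ⇒ N=8.
Step 5. [col 2: A + I ≡ N (mod 10)] no forcing yet in column 2 (carry-in 0); I=6 is free and consistent — try it. So I=6.
Step 6. [col 2: A + I ≡ N (mod 10)] column 2 reads A+I+carry(0)=N with I=6, N=8; with digits 1,3,4,6,8 already taken and all letters distinct, the only value for A is 2. So A=2.
Step 7. [col 3: X + N ≡ N (mod 10)] in column 3 we have X+N≡N with carry-in 0; given N=8 and digits 1,2,3,4,6,8 already taken and all letters distinct, that pins X to 0. So X=0.
Step 8. [col 5: A + A ≡ T (mod 10)] column 5: given A=2, carry-in 1, and digits 0,1,2,3,4,6,8 already taken and all letters distinct, A+A≡T (mod 10) forces T=5. So T=5.
Step 9. [col 6: K + S ≡ M (mod 10)] column 6 reads K+S+carry(0)=M with K=4, M=3; with digits 0,1,2,3,4,5,6,8 already taken and all letters distinct, the only value for S is 9 ⇒ S=9.

Answer: A=2, I=6, K=4, M=3, N=8, S=9, T=5, X=0, Z=1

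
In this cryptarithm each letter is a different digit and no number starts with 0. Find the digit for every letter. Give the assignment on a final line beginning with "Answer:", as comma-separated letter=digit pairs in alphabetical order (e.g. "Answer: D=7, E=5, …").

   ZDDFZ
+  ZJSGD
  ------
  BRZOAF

Step 1. [col 1: Z + D ≡ F (mod 10)] several values work for F in column 1 (Z + D ≡ F (mod 10), carry-in 0); try F=3. So F=3.
Step 2. [col 1: Z + D ≡ F (mod 10)] Z=9 is one option consistent with column 1 (Z + D ≡ F (mod 10), carry-in 0) — take it ⇒ Z=9.
Step 3. [col 1: Z + D ≡ F (mod 10)] in column 1 we have Z+D≡F with carry-in 0; given Z=9, F=3 and digits 3,9 already taken and all letters distinct, that pins D to 4. So D=4.
Step 4. [B] B is the leading digit of a 6-digit sum of two 5-digit numbers; the final carry is exactly 1 ⇒ B=1.
Step 5. [col 2: F + G ≡ A (mod 10)] no forcing yet in column 2 (carry-in 1); G=6 is free and consistent — try it. So G=6.
Step 6. [col 2: F + G ≡ A (mod 10)] from column 2 (F=3, G=6, carry-in 1, digits 1,3,4,6,9 already taken and all letters distinct): A must equal 0. So A=0.
Step 7. [col 3: D + S ≡ O (mod 10)] column 3 (D + S ≡ O (mod 10), carry-in 1) doesn't pin O yet; pick O=7 and continue. So O=7.
Step 8. [col 3: D + S ≡ O (mod 10)] column 3: given D=4, O=7, carry-in 1, and digits 0,1,3,4,6,7,9 already taken and all letters distinct, D+S≡O (mod 10) forces S=2 ⇒ S=2.
Step 9. [col 4: D + J ≡ Z (mod 10)] column 4: given D=4, Z=9, carry-in 0, and digits 0,1,2,3,4,6,7,9 already taken and all letters distinct, D+J≡Z (mod 10) forces J=5. So J=5.
Step 10. [col 5: Z + Z ≡ R (mod 10)] in column 5 we have Z+Z≡R with carry-in 0; given Z=9 and digits 0,1,2,3,4,5,6,7,9 already taken and all letters distinct, that pins R to 8 ⇒ R=8.

Answer: A=0, B=1, D=4, F=3, G=6, J=5, O=7, R=8, S=2, Z=9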